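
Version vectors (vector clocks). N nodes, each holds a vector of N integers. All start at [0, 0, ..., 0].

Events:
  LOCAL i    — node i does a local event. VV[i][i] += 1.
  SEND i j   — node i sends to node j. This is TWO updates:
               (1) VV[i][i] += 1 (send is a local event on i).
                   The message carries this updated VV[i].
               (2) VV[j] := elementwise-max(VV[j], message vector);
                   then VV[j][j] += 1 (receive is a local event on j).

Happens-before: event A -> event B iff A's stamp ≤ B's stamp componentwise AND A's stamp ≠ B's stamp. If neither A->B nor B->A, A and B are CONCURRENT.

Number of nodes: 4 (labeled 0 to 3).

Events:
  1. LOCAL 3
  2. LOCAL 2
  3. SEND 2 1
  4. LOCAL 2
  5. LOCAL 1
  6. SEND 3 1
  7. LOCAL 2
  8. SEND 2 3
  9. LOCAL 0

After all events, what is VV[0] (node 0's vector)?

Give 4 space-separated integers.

Answer: 1 0 0 0

Derivation:
Initial: VV[0]=[0, 0, 0, 0]
Initial: VV[1]=[0, 0, 0, 0]
Initial: VV[2]=[0, 0, 0, 0]
Initial: VV[3]=[0, 0, 0, 0]
Event 1: LOCAL 3: VV[3][3]++ -> VV[3]=[0, 0, 0, 1]
Event 2: LOCAL 2: VV[2][2]++ -> VV[2]=[0, 0, 1, 0]
Event 3: SEND 2->1: VV[2][2]++ -> VV[2]=[0, 0, 2, 0], msg_vec=[0, 0, 2, 0]; VV[1]=max(VV[1],msg_vec) then VV[1][1]++ -> VV[1]=[0, 1, 2, 0]
Event 4: LOCAL 2: VV[2][2]++ -> VV[2]=[0, 0, 3, 0]
Event 5: LOCAL 1: VV[1][1]++ -> VV[1]=[0, 2, 2, 0]
Event 6: SEND 3->1: VV[3][3]++ -> VV[3]=[0, 0, 0, 2], msg_vec=[0, 0, 0, 2]; VV[1]=max(VV[1],msg_vec) then VV[1][1]++ -> VV[1]=[0, 3, 2, 2]
Event 7: LOCAL 2: VV[2][2]++ -> VV[2]=[0, 0, 4, 0]
Event 8: SEND 2->3: VV[2][2]++ -> VV[2]=[0, 0, 5, 0], msg_vec=[0, 0, 5, 0]; VV[3]=max(VV[3],msg_vec) then VV[3][3]++ -> VV[3]=[0, 0, 5, 3]
Event 9: LOCAL 0: VV[0][0]++ -> VV[0]=[1, 0, 0, 0]
Final vectors: VV[0]=[1, 0, 0, 0]; VV[1]=[0, 3, 2, 2]; VV[2]=[0, 0, 5, 0]; VV[3]=[0, 0, 5, 3]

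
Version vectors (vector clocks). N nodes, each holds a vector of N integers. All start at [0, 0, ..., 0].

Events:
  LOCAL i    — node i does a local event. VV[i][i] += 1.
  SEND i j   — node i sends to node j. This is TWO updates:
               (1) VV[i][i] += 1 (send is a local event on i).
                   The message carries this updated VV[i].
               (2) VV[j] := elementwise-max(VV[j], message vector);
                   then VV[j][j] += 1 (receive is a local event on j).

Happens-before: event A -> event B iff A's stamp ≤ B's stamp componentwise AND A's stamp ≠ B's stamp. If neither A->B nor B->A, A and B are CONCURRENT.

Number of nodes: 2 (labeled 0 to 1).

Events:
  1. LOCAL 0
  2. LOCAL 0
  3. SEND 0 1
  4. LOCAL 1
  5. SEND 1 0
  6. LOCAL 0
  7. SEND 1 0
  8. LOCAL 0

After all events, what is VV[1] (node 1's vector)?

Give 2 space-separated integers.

Initial: VV[0]=[0, 0]
Initial: VV[1]=[0, 0]
Event 1: LOCAL 0: VV[0][0]++ -> VV[0]=[1, 0]
Event 2: LOCAL 0: VV[0][0]++ -> VV[0]=[2, 0]
Event 3: SEND 0->1: VV[0][0]++ -> VV[0]=[3, 0], msg_vec=[3, 0]; VV[1]=max(VV[1],msg_vec) then VV[1][1]++ -> VV[1]=[3, 1]
Event 4: LOCAL 1: VV[1][1]++ -> VV[1]=[3, 2]
Event 5: SEND 1->0: VV[1][1]++ -> VV[1]=[3, 3], msg_vec=[3, 3]; VV[0]=max(VV[0],msg_vec) then VV[0][0]++ -> VV[0]=[4, 3]
Event 6: LOCAL 0: VV[0][0]++ -> VV[0]=[5, 3]
Event 7: SEND 1->0: VV[1][1]++ -> VV[1]=[3, 4], msg_vec=[3, 4]; VV[0]=max(VV[0],msg_vec) then VV[0][0]++ -> VV[0]=[6, 4]
Event 8: LOCAL 0: VV[0][0]++ -> VV[0]=[7, 4]
Final vectors: VV[0]=[7, 4]; VV[1]=[3, 4]

Answer: 3 4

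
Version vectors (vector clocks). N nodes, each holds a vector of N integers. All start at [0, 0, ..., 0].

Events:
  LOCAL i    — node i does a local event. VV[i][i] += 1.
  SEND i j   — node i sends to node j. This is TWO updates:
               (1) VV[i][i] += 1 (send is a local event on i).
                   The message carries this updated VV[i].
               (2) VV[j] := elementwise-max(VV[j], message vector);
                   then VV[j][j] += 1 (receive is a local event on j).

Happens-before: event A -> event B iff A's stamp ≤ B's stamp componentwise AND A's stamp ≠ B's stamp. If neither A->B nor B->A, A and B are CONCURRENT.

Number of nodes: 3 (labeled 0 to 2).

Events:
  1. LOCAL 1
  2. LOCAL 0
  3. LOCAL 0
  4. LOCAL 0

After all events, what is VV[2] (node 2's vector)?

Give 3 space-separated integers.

Answer: 0 0 0

Derivation:
Initial: VV[0]=[0, 0, 0]
Initial: VV[1]=[0, 0, 0]
Initial: VV[2]=[0, 0, 0]
Event 1: LOCAL 1: VV[1][1]++ -> VV[1]=[0, 1, 0]
Event 2: LOCAL 0: VV[0][0]++ -> VV[0]=[1, 0, 0]
Event 3: LOCAL 0: VV[0][0]++ -> VV[0]=[2, 0, 0]
Event 4: LOCAL 0: VV[0][0]++ -> VV[0]=[3, 0, 0]
Final vectors: VV[0]=[3, 0, 0]; VV[1]=[0, 1, 0]; VV[2]=[0, 0, 0]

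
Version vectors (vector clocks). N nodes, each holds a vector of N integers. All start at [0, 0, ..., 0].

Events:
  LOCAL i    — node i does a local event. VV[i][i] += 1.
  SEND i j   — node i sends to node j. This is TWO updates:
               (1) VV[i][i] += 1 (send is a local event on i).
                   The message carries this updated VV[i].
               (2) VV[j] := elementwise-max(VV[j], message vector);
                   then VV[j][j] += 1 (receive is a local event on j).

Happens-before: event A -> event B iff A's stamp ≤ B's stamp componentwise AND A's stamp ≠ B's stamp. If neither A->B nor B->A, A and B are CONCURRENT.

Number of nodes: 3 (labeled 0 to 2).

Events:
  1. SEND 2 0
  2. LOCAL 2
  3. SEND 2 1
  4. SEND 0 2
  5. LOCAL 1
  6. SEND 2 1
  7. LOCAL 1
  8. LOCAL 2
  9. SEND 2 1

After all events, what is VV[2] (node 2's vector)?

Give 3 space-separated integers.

Initial: VV[0]=[0, 0, 0]
Initial: VV[1]=[0, 0, 0]
Initial: VV[2]=[0, 0, 0]
Event 1: SEND 2->0: VV[2][2]++ -> VV[2]=[0, 0, 1], msg_vec=[0, 0, 1]; VV[0]=max(VV[0],msg_vec) then VV[0][0]++ -> VV[0]=[1, 0, 1]
Event 2: LOCAL 2: VV[2][2]++ -> VV[2]=[0, 0, 2]
Event 3: SEND 2->1: VV[2][2]++ -> VV[2]=[0, 0, 3], msg_vec=[0, 0, 3]; VV[1]=max(VV[1],msg_vec) then VV[1][1]++ -> VV[1]=[0, 1, 3]
Event 4: SEND 0->2: VV[0][0]++ -> VV[0]=[2, 0, 1], msg_vec=[2, 0, 1]; VV[2]=max(VV[2],msg_vec) then VV[2][2]++ -> VV[2]=[2, 0, 4]
Event 5: LOCAL 1: VV[1][1]++ -> VV[1]=[0, 2, 3]
Event 6: SEND 2->1: VV[2][2]++ -> VV[2]=[2, 0, 5], msg_vec=[2, 0, 5]; VV[1]=max(VV[1],msg_vec) then VV[1][1]++ -> VV[1]=[2, 3, 5]
Event 7: LOCAL 1: VV[1][1]++ -> VV[1]=[2, 4, 5]
Event 8: LOCAL 2: VV[2][2]++ -> VV[2]=[2, 0, 6]
Event 9: SEND 2->1: VV[2][2]++ -> VV[2]=[2, 0, 7], msg_vec=[2, 0, 7]; VV[1]=max(VV[1],msg_vec) then VV[1][1]++ -> VV[1]=[2, 5, 7]
Final vectors: VV[0]=[2, 0, 1]; VV[1]=[2, 5, 7]; VV[2]=[2, 0, 7]

Answer: 2 0 7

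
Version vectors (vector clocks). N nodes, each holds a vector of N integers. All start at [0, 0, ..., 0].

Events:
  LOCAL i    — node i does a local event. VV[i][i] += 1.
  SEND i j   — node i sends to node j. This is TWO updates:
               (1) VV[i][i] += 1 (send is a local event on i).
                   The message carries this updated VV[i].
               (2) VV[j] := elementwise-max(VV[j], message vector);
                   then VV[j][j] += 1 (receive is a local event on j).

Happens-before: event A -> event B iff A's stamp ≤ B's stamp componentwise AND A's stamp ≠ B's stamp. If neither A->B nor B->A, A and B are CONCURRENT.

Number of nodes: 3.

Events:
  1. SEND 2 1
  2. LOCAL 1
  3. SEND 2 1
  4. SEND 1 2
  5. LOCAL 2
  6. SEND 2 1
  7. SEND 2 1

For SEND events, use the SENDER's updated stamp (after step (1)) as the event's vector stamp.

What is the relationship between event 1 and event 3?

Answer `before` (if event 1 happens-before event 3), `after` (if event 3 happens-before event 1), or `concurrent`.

Initial: VV[0]=[0, 0, 0]
Initial: VV[1]=[0, 0, 0]
Initial: VV[2]=[0, 0, 0]
Event 1: SEND 2->1: VV[2][2]++ -> VV[2]=[0, 0, 1], msg_vec=[0, 0, 1]; VV[1]=max(VV[1],msg_vec) then VV[1][1]++ -> VV[1]=[0, 1, 1]
Event 2: LOCAL 1: VV[1][1]++ -> VV[1]=[0, 2, 1]
Event 3: SEND 2->1: VV[2][2]++ -> VV[2]=[0, 0, 2], msg_vec=[0, 0, 2]; VV[1]=max(VV[1],msg_vec) then VV[1][1]++ -> VV[1]=[0, 3, 2]
Event 4: SEND 1->2: VV[1][1]++ -> VV[1]=[0, 4, 2], msg_vec=[0, 4, 2]; VV[2]=max(VV[2],msg_vec) then VV[2][2]++ -> VV[2]=[0, 4, 3]
Event 5: LOCAL 2: VV[2][2]++ -> VV[2]=[0, 4, 4]
Event 6: SEND 2->1: VV[2][2]++ -> VV[2]=[0, 4, 5], msg_vec=[0, 4, 5]; VV[1]=max(VV[1],msg_vec) then VV[1][1]++ -> VV[1]=[0, 5, 5]
Event 7: SEND 2->1: VV[2][2]++ -> VV[2]=[0, 4, 6], msg_vec=[0, 4, 6]; VV[1]=max(VV[1],msg_vec) then VV[1][1]++ -> VV[1]=[0, 6, 6]
Event 1 stamp: [0, 0, 1]
Event 3 stamp: [0, 0, 2]
[0, 0, 1] <= [0, 0, 2]? True
[0, 0, 2] <= [0, 0, 1]? False
Relation: before

Answer: before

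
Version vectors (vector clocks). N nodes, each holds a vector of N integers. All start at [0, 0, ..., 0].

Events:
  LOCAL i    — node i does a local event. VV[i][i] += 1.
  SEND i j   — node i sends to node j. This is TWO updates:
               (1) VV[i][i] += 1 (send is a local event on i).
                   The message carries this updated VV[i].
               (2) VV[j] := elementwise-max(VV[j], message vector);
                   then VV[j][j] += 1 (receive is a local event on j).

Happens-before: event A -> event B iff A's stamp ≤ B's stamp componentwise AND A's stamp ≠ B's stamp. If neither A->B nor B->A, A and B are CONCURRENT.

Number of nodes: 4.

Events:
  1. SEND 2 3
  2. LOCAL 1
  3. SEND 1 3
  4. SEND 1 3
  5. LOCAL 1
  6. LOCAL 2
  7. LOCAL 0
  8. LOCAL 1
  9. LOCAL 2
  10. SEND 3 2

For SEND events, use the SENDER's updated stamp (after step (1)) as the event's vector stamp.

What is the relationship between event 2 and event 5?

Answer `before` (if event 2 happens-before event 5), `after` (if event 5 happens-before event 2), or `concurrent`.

Answer: before

Derivation:
Initial: VV[0]=[0, 0, 0, 0]
Initial: VV[1]=[0, 0, 0, 0]
Initial: VV[2]=[0, 0, 0, 0]
Initial: VV[3]=[0, 0, 0, 0]
Event 1: SEND 2->3: VV[2][2]++ -> VV[2]=[0, 0, 1, 0], msg_vec=[0, 0, 1, 0]; VV[3]=max(VV[3],msg_vec) then VV[3][3]++ -> VV[3]=[0, 0, 1, 1]
Event 2: LOCAL 1: VV[1][1]++ -> VV[1]=[0, 1, 0, 0]
Event 3: SEND 1->3: VV[1][1]++ -> VV[1]=[0, 2, 0, 0], msg_vec=[0, 2, 0, 0]; VV[3]=max(VV[3],msg_vec) then VV[3][3]++ -> VV[3]=[0, 2, 1, 2]
Event 4: SEND 1->3: VV[1][1]++ -> VV[1]=[0, 3, 0, 0], msg_vec=[0, 3, 0, 0]; VV[3]=max(VV[3],msg_vec) then VV[3][3]++ -> VV[3]=[0, 3, 1, 3]
Event 5: LOCAL 1: VV[1][1]++ -> VV[1]=[0, 4, 0, 0]
Event 6: LOCAL 2: VV[2][2]++ -> VV[2]=[0, 0, 2, 0]
Event 7: LOCAL 0: VV[0][0]++ -> VV[0]=[1, 0, 0, 0]
Event 8: LOCAL 1: VV[1][1]++ -> VV[1]=[0, 5, 0, 0]
Event 9: LOCAL 2: VV[2][2]++ -> VV[2]=[0, 0, 3, 0]
Event 10: SEND 3->2: VV[3][3]++ -> VV[3]=[0, 3, 1, 4], msg_vec=[0, 3, 1, 4]; VV[2]=max(VV[2],msg_vec) then VV[2][2]++ -> VV[2]=[0, 3, 4, 4]
Event 2 stamp: [0, 1, 0, 0]
Event 5 stamp: [0, 4, 0, 0]
[0, 1, 0, 0] <= [0, 4, 0, 0]? True
[0, 4, 0, 0] <= [0, 1, 0, 0]? False
Relation: before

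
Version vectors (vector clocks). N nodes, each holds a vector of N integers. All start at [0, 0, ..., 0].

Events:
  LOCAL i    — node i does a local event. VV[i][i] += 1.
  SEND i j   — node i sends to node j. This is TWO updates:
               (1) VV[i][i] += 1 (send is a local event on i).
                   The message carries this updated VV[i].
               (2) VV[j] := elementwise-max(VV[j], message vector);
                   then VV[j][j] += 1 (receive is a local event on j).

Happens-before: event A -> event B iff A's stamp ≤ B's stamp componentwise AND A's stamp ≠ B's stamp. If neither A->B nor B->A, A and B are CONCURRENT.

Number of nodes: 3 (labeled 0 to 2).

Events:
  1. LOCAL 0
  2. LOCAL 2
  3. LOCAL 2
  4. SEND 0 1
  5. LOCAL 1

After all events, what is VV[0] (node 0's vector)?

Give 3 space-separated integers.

Initial: VV[0]=[0, 0, 0]
Initial: VV[1]=[0, 0, 0]
Initial: VV[2]=[0, 0, 0]
Event 1: LOCAL 0: VV[0][0]++ -> VV[0]=[1, 0, 0]
Event 2: LOCAL 2: VV[2][2]++ -> VV[2]=[0, 0, 1]
Event 3: LOCAL 2: VV[2][2]++ -> VV[2]=[0, 0, 2]
Event 4: SEND 0->1: VV[0][0]++ -> VV[0]=[2, 0, 0], msg_vec=[2, 0, 0]; VV[1]=max(VV[1],msg_vec) then VV[1][1]++ -> VV[1]=[2, 1, 0]
Event 5: LOCAL 1: VV[1][1]++ -> VV[1]=[2, 2, 0]
Final vectors: VV[0]=[2, 0, 0]; VV[1]=[2, 2, 0]; VV[2]=[0, 0, 2]

Answer: 2 0 0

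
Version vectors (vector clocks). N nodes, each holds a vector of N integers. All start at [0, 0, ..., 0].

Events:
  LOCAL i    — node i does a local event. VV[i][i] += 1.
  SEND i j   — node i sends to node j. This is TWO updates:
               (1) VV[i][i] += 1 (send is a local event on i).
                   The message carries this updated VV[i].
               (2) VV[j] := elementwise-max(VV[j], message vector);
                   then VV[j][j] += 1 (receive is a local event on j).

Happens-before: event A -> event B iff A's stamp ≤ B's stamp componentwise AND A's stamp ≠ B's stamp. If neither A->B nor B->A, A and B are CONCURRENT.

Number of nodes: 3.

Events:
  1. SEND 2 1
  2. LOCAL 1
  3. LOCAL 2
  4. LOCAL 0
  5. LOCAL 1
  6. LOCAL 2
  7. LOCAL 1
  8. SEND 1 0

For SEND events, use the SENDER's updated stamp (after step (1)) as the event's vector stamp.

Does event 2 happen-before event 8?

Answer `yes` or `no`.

Answer: yes

Derivation:
Initial: VV[0]=[0, 0, 0]
Initial: VV[1]=[0, 0, 0]
Initial: VV[2]=[0, 0, 0]
Event 1: SEND 2->1: VV[2][2]++ -> VV[2]=[0, 0, 1], msg_vec=[0, 0, 1]; VV[1]=max(VV[1],msg_vec) then VV[1][1]++ -> VV[1]=[0, 1, 1]
Event 2: LOCAL 1: VV[1][1]++ -> VV[1]=[0, 2, 1]
Event 3: LOCAL 2: VV[2][2]++ -> VV[2]=[0, 0, 2]
Event 4: LOCAL 0: VV[0][0]++ -> VV[0]=[1, 0, 0]
Event 5: LOCAL 1: VV[1][1]++ -> VV[1]=[0, 3, 1]
Event 6: LOCAL 2: VV[2][2]++ -> VV[2]=[0, 0, 3]
Event 7: LOCAL 1: VV[1][1]++ -> VV[1]=[0, 4, 1]
Event 8: SEND 1->0: VV[1][1]++ -> VV[1]=[0, 5, 1], msg_vec=[0, 5, 1]; VV[0]=max(VV[0],msg_vec) then VV[0][0]++ -> VV[0]=[2, 5, 1]
Event 2 stamp: [0, 2, 1]
Event 8 stamp: [0, 5, 1]
[0, 2, 1] <= [0, 5, 1]? True. Equal? False. Happens-before: True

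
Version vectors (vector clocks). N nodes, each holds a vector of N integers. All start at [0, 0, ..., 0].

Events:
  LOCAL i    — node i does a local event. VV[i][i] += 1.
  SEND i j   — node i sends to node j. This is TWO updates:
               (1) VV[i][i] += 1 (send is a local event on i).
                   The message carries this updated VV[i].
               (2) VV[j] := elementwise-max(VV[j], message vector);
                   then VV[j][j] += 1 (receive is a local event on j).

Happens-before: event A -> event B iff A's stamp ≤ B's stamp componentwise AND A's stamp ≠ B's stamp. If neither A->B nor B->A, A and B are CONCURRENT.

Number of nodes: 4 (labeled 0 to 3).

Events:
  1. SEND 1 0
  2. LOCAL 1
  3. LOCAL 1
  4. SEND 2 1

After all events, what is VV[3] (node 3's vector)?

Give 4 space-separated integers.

Initial: VV[0]=[0, 0, 0, 0]
Initial: VV[1]=[0, 0, 0, 0]
Initial: VV[2]=[0, 0, 0, 0]
Initial: VV[3]=[0, 0, 0, 0]
Event 1: SEND 1->0: VV[1][1]++ -> VV[1]=[0, 1, 0, 0], msg_vec=[0, 1, 0, 0]; VV[0]=max(VV[0],msg_vec) then VV[0][0]++ -> VV[0]=[1, 1, 0, 0]
Event 2: LOCAL 1: VV[1][1]++ -> VV[1]=[0, 2, 0, 0]
Event 3: LOCAL 1: VV[1][1]++ -> VV[1]=[0, 3, 0, 0]
Event 4: SEND 2->1: VV[2][2]++ -> VV[2]=[0, 0, 1, 0], msg_vec=[0, 0, 1, 0]; VV[1]=max(VV[1],msg_vec) then VV[1][1]++ -> VV[1]=[0, 4, 1, 0]
Final vectors: VV[0]=[1, 1, 0, 0]; VV[1]=[0, 4, 1, 0]; VV[2]=[0, 0, 1, 0]; VV[3]=[0, 0, 0, 0]

Answer: 0 0 0 0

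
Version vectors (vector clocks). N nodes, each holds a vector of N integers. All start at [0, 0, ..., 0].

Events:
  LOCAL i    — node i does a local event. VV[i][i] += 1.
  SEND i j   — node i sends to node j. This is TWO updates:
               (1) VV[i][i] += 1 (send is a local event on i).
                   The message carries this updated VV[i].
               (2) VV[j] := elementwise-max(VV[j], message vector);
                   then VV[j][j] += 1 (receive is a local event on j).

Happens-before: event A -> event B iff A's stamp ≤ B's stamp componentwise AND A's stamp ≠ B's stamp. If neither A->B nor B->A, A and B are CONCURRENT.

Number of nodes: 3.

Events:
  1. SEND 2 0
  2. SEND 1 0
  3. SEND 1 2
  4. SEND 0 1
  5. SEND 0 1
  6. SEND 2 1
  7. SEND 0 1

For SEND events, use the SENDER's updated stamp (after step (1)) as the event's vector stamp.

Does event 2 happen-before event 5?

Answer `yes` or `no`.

Initial: VV[0]=[0, 0, 0]
Initial: VV[1]=[0, 0, 0]
Initial: VV[2]=[0, 0, 0]
Event 1: SEND 2->0: VV[2][2]++ -> VV[2]=[0, 0, 1], msg_vec=[0, 0, 1]; VV[0]=max(VV[0],msg_vec) then VV[0][0]++ -> VV[0]=[1, 0, 1]
Event 2: SEND 1->0: VV[1][1]++ -> VV[1]=[0, 1, 0], msg_vec=[0, 1, 0]; VV[0]=max(VV[0],msg_vec) then VV[0][0]++ -> VV[0]=[2, 1, 1]
Event 3: SEND 1->2: VV[1][1]++ -> VV[1]=[0, 2, 0], msg_vec=[0, 2, 0]; VV[2]=max(VV[2],msg_vec) then VV[2][2]++ -> VV[2]=[0, 2, 2]
Event 4: SEND 0->1: VV[0][0]++ -> VV[0]=[3, 1, 1], msg_vec=[3, 1, 1]; VV[1]=max(VV[1],msg_vec) then VV[1][1]++ -> VV[1]=[3, 3, 1]
Event 5: SEND 0->1: VV[0][0]++ -> VV[0]=[4, 1, 1], msg_vec=[4, 1, 1]; VV[1]=max(VV[1],msg_vec) then VV[1][1]++ -> VV[1]=[4, 4, 1]
Event 6: SEND 2->1: VV[2][2]++ -> VV[2]=[0, 2, 3], msg_vec=[0, 2, 3]; VV[1]=max(VV[1],msg_vec) then VV[1][1]++ -> VV[1]=[4, 5, 3]
Event 7: SEND 0->1: VV[0][0]++ -> VV[0]=[5, 1, 1], msg_vec=[5, 1, 1]; VV[1]=max(VV[1],msg_vec) then VV[1][1]++ -> VV[1]=[5, 6, 3]
Event 2 stamp: [0, 1, 0]
Event 5 stamp: [4, 1, 1]
[0, 1, 0] <= [4, 1, 1]? True. Equal? False. Happens-before: True

Answer: yes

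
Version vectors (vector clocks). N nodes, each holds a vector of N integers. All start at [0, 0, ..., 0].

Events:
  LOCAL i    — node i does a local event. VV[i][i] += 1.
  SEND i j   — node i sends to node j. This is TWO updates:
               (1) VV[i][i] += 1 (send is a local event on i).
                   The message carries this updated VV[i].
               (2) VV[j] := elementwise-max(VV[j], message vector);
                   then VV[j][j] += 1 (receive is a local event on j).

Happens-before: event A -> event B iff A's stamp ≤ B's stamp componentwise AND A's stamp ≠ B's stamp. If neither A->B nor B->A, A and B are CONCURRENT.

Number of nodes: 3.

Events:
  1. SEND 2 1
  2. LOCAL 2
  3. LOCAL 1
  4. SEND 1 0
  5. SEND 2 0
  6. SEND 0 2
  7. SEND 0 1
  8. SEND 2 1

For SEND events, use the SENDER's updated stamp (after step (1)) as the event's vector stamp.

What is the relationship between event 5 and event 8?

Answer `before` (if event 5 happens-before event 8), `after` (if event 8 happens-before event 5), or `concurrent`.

Initial: VV[0]=[0, 0, 0]
Initial: VV[1]=[0, 0, 0]
Initial: VV[2]=[0, 0, 0]
Event 1: SEND 2->1: VV[2][2]++ -> VV[2]=[0, 0, 1], msg_vec=[0, 0, 1]; VV[1]=max(VV[1],msg_vec) then VV[1][1]++ -> VV[1]=[0, 1, 1]
Event 2: LOCAL 2: VV[2][2]++ -> VV[2]=[0, 0, 2]
Event 3: LOCAL 1: VV[1][1]++ -> VV[1]=[0, 2, 1]
Event 4: SEND 1->0: VV[1][1]++ -> VV[1]=[0, 3, 1], msg_vec=[0, 3, 1]; VV[0]=max(VV[0],msg_vec) then VV[0][0]++ -> VV[0]=[1, 3, 1]
Event 5: SEND 2->0: VV[2][2]++ -> VV[2]=[0, 0, 3], msg_vec=[0, 0, 3]; VV[0]=max(VV[0],msg_vec) then VV[0][0]++ -> VV[0]=[2, 3, 3]
Event 6: SEND 0->2: VV[0][0]++ -> VV[0]=[3, 3, 3], msg_vec=[3, 3, 3]; VV[2]=max(VV[2],msg_vec) then VV[2][2]++ -> VV[2]=[3, 3, 4]
Event 7: SEND 0->1: VV[0][0]++ -> VV[0]=[4, 3, 3], msg_vec=[4, 3, 3]; VV[1]=max(VV[1],msg_vec) then VV[1][1]++ -> VV[1]=[4, 4, 3]
Event 8: SEND 2->1: VV[2][2]++ -> VV[2]=[3, 3, 5], msg_vec=[3, 3, 5]; VV[1]=max(VV[1],msg_vec) then VV[1][1]++ -> VV[1]=[4, 5, 5]
Event 5 stamp: [0, 0, 3]
Event 8 stamp: [3, 3, 5]
[0, 0, 3] <= [3, 3, 5]? True
[3, 3, 5] <= [0, 0, 3]? False
Relation: before

Answer: before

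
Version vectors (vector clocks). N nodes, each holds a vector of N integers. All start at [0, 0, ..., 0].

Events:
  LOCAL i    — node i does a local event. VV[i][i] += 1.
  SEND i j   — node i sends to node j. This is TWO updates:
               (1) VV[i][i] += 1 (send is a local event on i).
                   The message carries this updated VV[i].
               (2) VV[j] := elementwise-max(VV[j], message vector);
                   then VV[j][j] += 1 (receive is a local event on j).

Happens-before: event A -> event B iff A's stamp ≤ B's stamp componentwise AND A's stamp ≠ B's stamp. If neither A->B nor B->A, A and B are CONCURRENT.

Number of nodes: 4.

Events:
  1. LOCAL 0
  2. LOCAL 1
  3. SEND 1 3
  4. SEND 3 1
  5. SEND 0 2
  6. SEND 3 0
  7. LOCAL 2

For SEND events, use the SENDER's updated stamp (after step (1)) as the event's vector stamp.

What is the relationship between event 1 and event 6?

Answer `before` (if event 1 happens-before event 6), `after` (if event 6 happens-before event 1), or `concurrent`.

Initial: VV[0]=[0, 0, 0, 0]
Initial: VV[1]=[0, 0, 0, 0]
Initial: VV[2]=[0, 0, 0, 0]
Initial: VV[3]=[0, 0, 0, 0]
Event 1: LOCAL 0: VV[0][0]++ -> VV[0]=[1, 0, 0, 0]
Event 2: LOCAL 1: VV[1][1]++ -> VV[1]=[0, 1, 0, 0]
Event 3: SEND 1->3: VV[1][1]++ -> VV[1]=[0, 2, 0, 0], msg_vec=[0, 2, 0, 0]; VV[3]=max(VV[3],msg_vec) then VV[3][3]++ -> VV[3]=[0, 2, 0, 1]
Event 4: SEND 3->1: VV[3][3]++ -> VV[3]=[0, 2, 0, 2], msg_vec=[0, 2, 0, 2]; VV[1]=max(VV[1],msg_vec) then VV[1][1]++ -> VV[1]=[0, 3, 0, 2]
Event 5: SEND 0->2: VV[0][0]++ -> VV[0]=[2, 0, 0, 0], msg_vec=[2, 0, 0, 0]; VV[2]=max(VV[2],msg_vec) then VV[2][2]++ -> VV[2]=[2, 0, 1, 0]
Event 6: SEND 3->0: VV[3][3]++ -> VV[3]=[0, 2, 0, 3], msg_vec=[0, 2, 0, 3]; VV[0]=max(VV[0],msg_vec) then VV[0][0]++ -> VV[0]=[3, 2, 0, 3]
Event 7: LOCAL 2: VV[2][2]++ -> VV[2]=[2, 0, 2, 0]
Event 1 stamp: [1, 0, 0, 0]
Event 6 stamp: [0, 2, 0, 3]
[1, 0, 0, 0] <= [0, 2, 0, 3]? False
[0, 2, 0, 3] <= [1, 0, 0, 0]? False
Relation: concurrent

Answer: concurrent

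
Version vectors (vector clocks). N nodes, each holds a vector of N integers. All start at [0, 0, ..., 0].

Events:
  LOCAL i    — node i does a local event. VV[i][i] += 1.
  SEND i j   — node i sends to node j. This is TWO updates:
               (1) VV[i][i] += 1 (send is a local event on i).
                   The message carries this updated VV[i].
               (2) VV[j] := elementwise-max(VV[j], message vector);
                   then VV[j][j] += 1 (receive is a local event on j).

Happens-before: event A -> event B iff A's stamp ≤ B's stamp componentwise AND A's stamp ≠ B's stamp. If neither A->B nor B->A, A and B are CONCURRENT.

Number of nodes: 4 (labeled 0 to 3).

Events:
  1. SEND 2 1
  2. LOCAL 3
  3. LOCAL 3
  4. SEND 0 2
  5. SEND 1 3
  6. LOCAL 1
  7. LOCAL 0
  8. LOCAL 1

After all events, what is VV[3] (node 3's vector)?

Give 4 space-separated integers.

Answer: 0 2 1 3

Derivation:
Initial: VV[0]=[0, 0, 0, 0]
Initial: VV[1]=[0, 0, 0, 0]
Initial: VV[2]=[0, 0, 0, 0]
Initial: VV[3]=[0, 0, 0, 0]
Event 1: SEND 2->1: VV[2][2]++ -> VV[2]=[0, 0, 1, 0], msg_vec=[0, 0, 1, 0]; VV[1]=max(VV[1],msg_vec) then VV[1][1]++ -> VV[1]=[0, 1, 1, 0]
Event 2: LOCAL 3: VV[3][3]++ -> VV[3]=[0, 0, 0, 1]
Event 3: LOCAL 3: VV[3][3]++ -> VV[3]=[0, 0, 0, 2]
Event 4: SEND 0->2: VV[0][0]++ -> VV[0]=[1, 0, 0, 0], msg_vec=[1, 0, 0, 0]; VV[2]=max(VV[2],msg_vec) then VV[2][2]++ -> VV[2]=[1, 0, 2, 0]
Event 5: SEND 1->3: VV[1][1]++ -> VV[1]=[0, 2, 1, 0], msg_vec=[0, 2, 1, 0]; VV[3]=max(VV[3],msg_vec) then VV[3][3]++ -> VV[3]=[0, 2, 1, 3]
Event 6: LOCAL 1: VV[1][1]++ -> VV[1]=[0, 3, 1, 0]
Event 7: LOCAL 0: VV[0][0]++ -> VV[0]=[2, 0, 0, 0]
Event 8: LOCAL 1: VV[1][1]++ -> VV[1]=[0, 4, 1, 0]
Final vectors: VV[0]=[2, 0, 0, 0]; VV[1]=[0, 4, 1, 0]; VV[2]=[1, 0, 2, 0]; VV[3]=[0, 2, 1, 3]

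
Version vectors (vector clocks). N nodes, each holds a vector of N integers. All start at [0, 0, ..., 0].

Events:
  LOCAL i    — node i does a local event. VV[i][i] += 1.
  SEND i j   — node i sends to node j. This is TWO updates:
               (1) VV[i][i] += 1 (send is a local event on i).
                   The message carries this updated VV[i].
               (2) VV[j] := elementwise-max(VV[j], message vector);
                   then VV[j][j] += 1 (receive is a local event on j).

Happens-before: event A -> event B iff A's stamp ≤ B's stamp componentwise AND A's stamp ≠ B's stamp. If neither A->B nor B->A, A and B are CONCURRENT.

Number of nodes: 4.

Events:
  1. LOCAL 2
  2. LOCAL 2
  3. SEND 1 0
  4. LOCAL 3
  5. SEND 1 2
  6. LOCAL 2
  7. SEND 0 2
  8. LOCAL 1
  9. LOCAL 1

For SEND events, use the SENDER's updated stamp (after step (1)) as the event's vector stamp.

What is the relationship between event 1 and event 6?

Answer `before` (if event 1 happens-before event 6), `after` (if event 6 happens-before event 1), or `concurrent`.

Answer: before

Derivation:
Initial: VV[0]=[0, 0, 0, 0]
Initial: VV[1]=[0, 0, 0, 0]
Initial: VV[2]=[0, 0, 0, 0]
Initial: VV[3]=[0, 0, 0, 0]
Event 1: LOCAL 2: VV[2][2]++ -> VV[2]=[0, 0, 1, 0]
Event 2: LOCAL 2: VV[2][2]++ -> VV[2]=[0, 0, 2, 0]
Event 3: SEND 1->0: VV[1][1]++ -> VV[1]=[0, 1, 0, 0], msg_vec=[0, 1, 0, 0]; VV[0]=max(VV[0],msg_vec) then VV[0][0]++ -> VV[0]=[1, 1, 0, 0]
Event 4: LOCAL 3: VV[3][3]++ -> VV[3]=[0, 0, 0, 1]
Event 5: SEND 1->2: VV[1][1]++ -> VV[1]=[0, 2, 0, 0], msg_vec=[0, 2, 0, 0]; VV[2]=max(VV[2],msg_vec) then VV[2][2]++ -> VV[2]=[0, 2, 3, 0]
Event 6: LOCAL 2: VV[2][2]++ -> VV[2]=[0, 2, 4, 0]
Event 7: SEND 0->2: VV[0][0]++ -> VV[0]=[2, 1, 0, 0], msg_vec=[2, 1, 0, 0]; VV[2]=max(VV[2],msg_vec) then VV[2][2]++ -> VV[2]=[2, 2, 5, 0]
Event 8: LOCAL 1: VV[1][1]++ -> VV[1]=[0, 3, 0, 0]
Event 9: LOCAL 1: VV[1][1]++ -> VV[1]=[0, 4, 0, 0]
Event 1 stamp: [0, 0, 1, 0]
Event 6 stamp: [0, 2, 4, 0]
[0, 0, 1, 0] <= [0, 2, 4, 0]? True
[0, 2, 4, 0] <= [0, 0, 1, 0]? False
Relation: before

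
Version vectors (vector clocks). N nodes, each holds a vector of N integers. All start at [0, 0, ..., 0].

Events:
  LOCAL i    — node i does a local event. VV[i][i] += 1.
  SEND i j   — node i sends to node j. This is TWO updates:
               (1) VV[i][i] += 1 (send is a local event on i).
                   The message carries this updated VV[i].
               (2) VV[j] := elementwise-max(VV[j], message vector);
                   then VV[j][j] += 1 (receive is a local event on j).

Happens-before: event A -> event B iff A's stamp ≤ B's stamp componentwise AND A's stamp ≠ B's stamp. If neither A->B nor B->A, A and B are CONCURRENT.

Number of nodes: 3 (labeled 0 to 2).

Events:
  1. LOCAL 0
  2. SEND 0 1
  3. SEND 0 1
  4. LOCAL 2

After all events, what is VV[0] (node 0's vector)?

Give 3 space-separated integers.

Answer: 3 0 0

Derivation:
Initial: VV[0]=[0, 0, 0]
Initial: VV[1]=[0, 0, 0]
Initial: VV[2]=[0, 0, 0]
Event 1: LOCAL 0: VV[0][0]++ -> VV[0]=[1, 0, 0]
Event 2: SEND 0->1: VV[0][0]++ -> VV[0]=[2, 0, 0], msg_vec=[2, 0, 0]; VV[1]=max(VV[1],msg_vec) then VV[1][1]++ -> VV[1]=[2, 1, 0]
Event 3: SEND 0->1: VV[0][0]++ -> VV[0]=[3, 0, 0], msg_vec=[3, 0, 0]; VV[1]=max(VV[1],msg_vec) then VV[1][1]++ -> VV[1]=[3, 2, 0]
Event 4: LOCAL 2: VV[2][2]++ -> VV[2]=[0, 0, 1]
Final vectors: VV[0]=[3, 0, 0]; VV[1]=[3, 2, 0]; VV[2]=[0, 0, 1]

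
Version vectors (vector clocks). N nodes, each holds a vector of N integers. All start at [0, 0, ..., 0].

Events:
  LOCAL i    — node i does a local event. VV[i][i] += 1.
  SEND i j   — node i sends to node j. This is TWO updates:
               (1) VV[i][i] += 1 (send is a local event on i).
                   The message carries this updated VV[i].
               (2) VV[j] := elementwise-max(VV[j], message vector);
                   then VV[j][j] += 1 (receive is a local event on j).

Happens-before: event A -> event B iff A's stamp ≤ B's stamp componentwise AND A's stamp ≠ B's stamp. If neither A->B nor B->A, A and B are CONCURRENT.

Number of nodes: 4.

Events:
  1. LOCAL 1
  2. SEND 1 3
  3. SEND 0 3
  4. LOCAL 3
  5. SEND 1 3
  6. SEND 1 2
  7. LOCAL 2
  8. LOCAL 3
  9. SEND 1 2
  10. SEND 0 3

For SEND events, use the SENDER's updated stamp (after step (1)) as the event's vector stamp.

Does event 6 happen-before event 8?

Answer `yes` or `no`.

Answer: no

Derivation:
Initial: VV[0]=[0, 0, 0, 0]
Initial: VV[1]=[0, 0, 0, 0]
Initial: VV[2]=[0, 0, 0, 0]
Initial: VV[3]=[0, 0, 0, 0]
Event 1: LOCAL 1: VV[1][1]++ -> VV[1]=[0, 1, 0, 0]
Event 2: SEND 1->3: VV[1][1]++ -> VV[1]=[0, 2, 0, 0], msg_vec=[0, 2, 0, 0]; VV[3]=max(VV[3],msg_vec) then VV[3][3]++ -> VV[3]=[0, 2, 0, 1]
Event 3: SEND 0->3: VV[0][0]++ -> VV[0]=[1, 0, 0, 0], msg_vec=[1, 0, 0, 0]; VV[3]=max(VV[3],msg_vec) then VV[3][3]++ -> VV[3]=[1, 2, 0, 2]
Event 4: LOCAL 3: VV[3][3]++ -> VV[3]=[1, 2, 0, 3]
Event 5: SEND 1->3: VV[1][1]++ -> VV[1]=[0, 3, 0, 0], msg_vec=[0, 3, 0, 0]; VV[3]=max(VV[3],msg_vec) then VV[3][3]++ -> VV[3]=[1, 3, 0, 4]
Event 6: SEND 1->2: VV[1][1]++ -> VV[1]=[0, 4, 0, 0], msg_vec=[0, 4, 0, 0]; VV[2]=max(VV[2],msg_vec) then VV[2][2]++ -> VV[2]=[0, 4, 1, 0]
Event 7: LOCAL 2: VV[2][2]++ -> VV[2]=[0, 4, 2, 0]
Event 8: LOCAL 3: VV[3][3]++ -> VV[3]=[1, 3, 0, 5]
Event 9: SEND 1->2: VV[1][1]++ -> VV[1]=[0, 5, 0, 0], msg_vec=[0, 5, 0, 0]; VV[2]=max(VV[2],msg_vec) then VV[2][2]++ -> VV[2]=[0, 5, 3, 0]
Event 10: SEND 0->3: VV[0][0]++ -> VV[0]=[2, 0, 0, 0], msg_vec=[2, 0, 0, 0]; VV[3]=max(VV[3],msg_vec) then VV[3][3]++ -> VV[3]=[2, 3, 0, 6]
Event 6 stamp: [0, 4, 0, 0]
Event 8 stamp: [1, 3, 0, 5]
[0, 4, 0, 0] <= [1, 3, 0, 5]? False. Equal? False. Happens-before: False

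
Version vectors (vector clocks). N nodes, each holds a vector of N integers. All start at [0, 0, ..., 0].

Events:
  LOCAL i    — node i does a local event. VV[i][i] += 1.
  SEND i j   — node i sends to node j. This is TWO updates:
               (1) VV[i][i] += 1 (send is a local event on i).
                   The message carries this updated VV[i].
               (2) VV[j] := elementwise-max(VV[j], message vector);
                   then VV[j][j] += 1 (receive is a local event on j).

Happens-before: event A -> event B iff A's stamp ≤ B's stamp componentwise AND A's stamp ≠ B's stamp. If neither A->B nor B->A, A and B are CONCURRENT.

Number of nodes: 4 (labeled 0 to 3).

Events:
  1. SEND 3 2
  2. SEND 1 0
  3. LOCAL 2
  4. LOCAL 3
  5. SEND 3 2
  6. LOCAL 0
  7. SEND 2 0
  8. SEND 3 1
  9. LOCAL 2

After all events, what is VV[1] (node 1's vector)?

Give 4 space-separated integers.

Answer: 0 2 0 4

Derivation:
Initial: VV[0]=[0, 0, 0, 0]
Initial: VV[1]=[0, 0, 0, 0]
Initial: VV[2]=[0, 0, 0, 0]
Initial: VV[3]=[0, 0, 0, 0]
Event 1: SEND 3->2: VV[3][3]++ -> VV[3]=[0, 0, 0, 1], msg_vec=[0, 0, 0, 1]; VV[2]=max(VV[2],msg_vec) then VV[2][2]++ -> VV[2]=[0, 0, 1, 1]
Event 2: SEND 1->0: VV[1][1]++ -> VV[1]=[0, 1, 0, 0], msg_vec=[0, 1, 0, 0]; VV[0]=max(VV[0],msg_vec) then VV[0][0]++ -> VV[0]=[1, 1, 0, 0]
Event 3: LOCAL 2: VV[2][2]++ -> VV[2]=[0, 0, 2, 1]
Event 4: LOCAL 3: VV[3][3]++ -> VV[3]=[0, 0, 0, 2]
Event 5: SEND 3->2: VV[3][3]++ -> VV[3]=[0, 0, 0, 3], msg_vec=[0, 0, 0, 3]; VV[2]=max(VV[2],msg_vec) then VV[2][2]++ -> VV[2]=[0, 0, 3, 3]
Event 6: LOCAL 0: VV[0][0]++ -> VV[0]=[2, 1, 0, 0]
Event 7: SEND 2->0: VV[2][2]++ -> VV[2]=[0, 0, 4, 3], msg_vec=[0, 0, 4, 3]; VV[0]=max(VV[0],msg_vec) then VV[0][0]++ -> VV[0]=[3, 1, 4, 3]
Event 8: SEND 3->1: VV[3][3]++ -> VV[3]=[0, 0, 0, 4], msg_vec=[0, 0, 0, 4]; VV[1]=max(VV[1],msg_vec) then VV[1][1]++ -> VV[1]=[0, 2, 0, 4]
Event 9: LOCAL 2: VV[2][2]++ -> VV[2]=[0, 0, 5, 3]
Final vectors: VV[0]=[3, 1, 4, 3]; VV[1]=[0, 2, 0, 4]; VV[2]=[0, 0, 5, 3]; VV[3]=[0, 0, 0, 4]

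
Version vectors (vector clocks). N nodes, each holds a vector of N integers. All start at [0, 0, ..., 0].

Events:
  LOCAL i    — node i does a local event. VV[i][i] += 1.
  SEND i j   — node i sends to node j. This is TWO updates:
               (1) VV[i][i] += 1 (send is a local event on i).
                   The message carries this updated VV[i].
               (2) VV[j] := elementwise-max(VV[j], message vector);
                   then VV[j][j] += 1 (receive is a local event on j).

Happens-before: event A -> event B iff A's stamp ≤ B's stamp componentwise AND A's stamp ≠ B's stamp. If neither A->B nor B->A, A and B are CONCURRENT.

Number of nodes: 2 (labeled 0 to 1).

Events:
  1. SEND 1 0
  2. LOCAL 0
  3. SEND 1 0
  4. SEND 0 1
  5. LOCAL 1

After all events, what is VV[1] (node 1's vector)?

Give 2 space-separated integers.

Initial: VV[0]=[0, 0]
Initial: VV[1]=[0, 0]
Event 1: SEND 1->0: VV[1][1]++ -> VV[1]=[0, 1], msg_vec=[0, 1]; VV[0]=max(VV[0],msg_vec) then VV[0][0]++ -> VV[0]=[1, 1]
Event 2: LOCAL 0: VV[0][0]++ -> VV[0]=[2, 1]
Event 3: SEND 1->0: VV[1][1]++ -> VV[1]=[0, 2], msg_vec=[0, 2]; VV[0]=max(VV[0],msg_vec) then VV[0][0]++ -> VV[0]=[3, 2]
Event 4: SEND 0->1: VV[0][0]++ -> VV[0]=[4, 2], msg_vec=[4, 2]; VV[1]=max(VV[1],msg_vec) then VV[1][1]++ -> VV[1]=[4, 3]
Event 5: LOCAL 1: VV[1][1]++ -> VV[1]=[4, 4]
Final vectors: VV[0]=[4, 2]; VV[1]=[4, 4]

Answer: 4 4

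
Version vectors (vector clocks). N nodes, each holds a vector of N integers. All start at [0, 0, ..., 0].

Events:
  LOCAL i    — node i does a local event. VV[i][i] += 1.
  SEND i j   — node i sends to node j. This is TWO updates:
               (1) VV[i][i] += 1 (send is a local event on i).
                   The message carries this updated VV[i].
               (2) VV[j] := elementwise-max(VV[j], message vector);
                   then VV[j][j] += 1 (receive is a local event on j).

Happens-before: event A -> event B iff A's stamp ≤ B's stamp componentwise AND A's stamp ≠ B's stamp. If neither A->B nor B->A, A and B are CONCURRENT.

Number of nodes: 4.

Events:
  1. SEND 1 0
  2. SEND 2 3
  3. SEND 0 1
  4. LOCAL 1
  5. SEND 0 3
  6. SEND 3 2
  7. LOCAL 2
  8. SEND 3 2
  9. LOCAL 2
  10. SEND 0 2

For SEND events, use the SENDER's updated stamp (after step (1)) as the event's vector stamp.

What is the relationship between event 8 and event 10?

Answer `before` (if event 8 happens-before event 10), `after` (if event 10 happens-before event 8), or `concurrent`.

Initial: VV[0]=[0, 0, 0, 0]
Initial: VV[1]=[0, 0, 0, 0]
Initial: VV[2]=[0, 0, 0, 0]
Initial: VV[3]=[0, 0, 0, 0]
Event 1: SEND 1->0: VV[1][1]++ -> VV[1]=[0, 1, 0, 0], msg_vec=[0, 1, 0, 0]; VV[0]=max(VV[0],msg_vec) then VV[0][0]++ -> VV[0]=[1, 1, 0, 0]
Event 2: SEND 2->3: VV[2][2]++ -> VV[2]=[0, 0, 1, 0], msg_vec=[0, 0, 1, 0]; VV[3]=max(VV[3],msg_vec) then VV[3][3]++ -> VV[3]=[0, 0, 1, 1]
Event 3: SEND 0->1: VV[0][0]++ -> VV[0]=[2, 1, 0, 0], msg_vec=[2, 1, 0, 0]; VV[1]=max(VV[1],msg_vec) then VV[1][1]++ -> VV[1]=[2, 2, 0, 0]
Event 4: LOCAL 1: VV[1][1]++ -> VV[1]=[2, 3, 0, 0]
Event 5: SEND 0->3: VV[0][0]++ -> VV[0]=[3, 1, 0, 0], msg_vec=[3, 1, 0, 0]; VV[3]=max(VV[3],msg_vec) then VV[3][3]++ -> VV[3]=[3, 1, 1, 2]
Event 6: SEND 3->2: VV[3][3]++ -> VV[3]=[3, 1, 1, 3], msg_vec=[3, 1, 1, 3]; VV[2]=max(VV[2],msg_vec) then VV[2][2]++ -> VV[2]=[3, 1, 2, 3]
Event 7: LOCAL 2: VV[2][2]++ -> VV[2]=[3, 1, 3, 3]
Event 8: SEND 3->2: VV[3][3]++ -> VV[3]=[3, 1, 1, 4], msg_vec=[3, 1, 1, 4]; VV[2]=max(VV[2],msg_vec) then VV[2][2]++ -> VV[2]=[3, 1, 4, 4]
Event 9: LOCAL 2: VV[2][2]++ -> VV[2]=[3, 1, 5, 4]
Event 10: SEND 0->2: VV[0][0]++ -> VV[0]=[4, 1, 0, 0], msg_vec=[4, 1, 0, 0]; VV[2]=max(VV[2],msg_vec) then VV[2][2]++ -> VV[2]=[4, 1, 6, 4]
Event 8 stamp: [3, 1, 1, 4]
Event 10 stamp: [4, 1, 0, 0]
[3, 1, 1, 4] <= [4, 1, 0, 0]? False
[4, 1, 0, 0] <= [3, 1, 1, 4]? False
Relation: concurrent

Answer: concurrent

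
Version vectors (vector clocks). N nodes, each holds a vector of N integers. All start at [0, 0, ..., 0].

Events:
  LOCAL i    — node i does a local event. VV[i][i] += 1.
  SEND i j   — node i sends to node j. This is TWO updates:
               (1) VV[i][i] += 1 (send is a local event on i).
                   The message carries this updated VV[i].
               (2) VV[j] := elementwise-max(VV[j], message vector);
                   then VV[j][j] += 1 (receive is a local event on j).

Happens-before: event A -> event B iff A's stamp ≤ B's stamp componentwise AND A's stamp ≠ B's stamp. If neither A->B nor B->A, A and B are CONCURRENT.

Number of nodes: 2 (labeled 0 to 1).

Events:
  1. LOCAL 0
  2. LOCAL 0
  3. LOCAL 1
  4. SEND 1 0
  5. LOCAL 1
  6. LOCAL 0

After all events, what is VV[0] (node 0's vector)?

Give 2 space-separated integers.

Initial: VV[0]=[0, 0]
Initial: VV[1]=[0, 0]
Event 1: LOCAL 0: VV[0][0]++ -> VV[0]=[1, 0]
Event 2: LOCAL 0: VV[0][0]++ -> VV[0]=[2, 0]
Event 3: LOCAL 1: VV[1][1]++ -> VV[1]=[0, 1]
Event 4: SEND 1->0: VV[1][1]++ -> VV[1]=[0, 2], msg_vec=[0, 2]; VV[0]=max(VV[0],msg_vec) then VV[0][0]++ -> VV[0]=[3, 2]
Event 5: LOCAL 1: VV[1][1]++ -> VV[1]=[0, 3]
Event 6: LOCAL 0: VV[0][0]++ -> VV[0]=[4, 2]
Final vectors: VV[0]=[4, 2]; VV[1]=[0, 3]

Answer: 4 2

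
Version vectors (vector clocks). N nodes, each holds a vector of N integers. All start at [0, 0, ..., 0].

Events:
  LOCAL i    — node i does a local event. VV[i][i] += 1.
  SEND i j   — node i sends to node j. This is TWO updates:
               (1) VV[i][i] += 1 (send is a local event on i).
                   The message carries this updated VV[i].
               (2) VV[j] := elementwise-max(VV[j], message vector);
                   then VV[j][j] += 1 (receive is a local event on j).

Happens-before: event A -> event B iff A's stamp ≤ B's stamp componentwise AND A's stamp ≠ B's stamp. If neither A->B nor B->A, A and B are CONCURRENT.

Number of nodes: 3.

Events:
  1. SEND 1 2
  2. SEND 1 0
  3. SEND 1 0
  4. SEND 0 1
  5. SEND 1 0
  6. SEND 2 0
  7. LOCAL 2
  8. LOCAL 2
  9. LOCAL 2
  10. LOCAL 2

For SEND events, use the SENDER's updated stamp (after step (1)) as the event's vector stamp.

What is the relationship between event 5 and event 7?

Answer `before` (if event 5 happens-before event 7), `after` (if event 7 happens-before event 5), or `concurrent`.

Initial: VV[0]=[0, 0, 0]
Initial: VV[1]=[0, 0, 0]
Initial: VV[2]=[0, 0, 0]
Event 1: SEND 1->2: VV[1][1]++ -> VV[1]=[0, 1, 0], msg_vec=[0, 1, 0]; VV[2]=max(VV[2],msg_vec) then VV[2][2]++ -> VV[2]=[0, 1, 1]
Event 2: SEND 1->0: VV[1][1]++ -> VV[1]=[0, 2, 0], msg_vec=[0, 2, 0]; VV[0]=max(VV[0],msg_vec) then VV[0][0]++ -> VV[0]=[1, 2, 0]
Event 3: SEND 1->0: VV[1][1]++ -> VV[1]=[0, 3, 0], msg_vec=[0, 3, 0]; VV[0]=max(VV[0],msg_vec) then VV[0][0]++ -> VV[0]=[2, 3, 0]
Event 4: SEND 0->1: VV[0][0]++ -> VV[0]=[3, 3, 0], msg_vec=[3, 3, 0]; VV[1]=max(VV[1],msg_vec) then VV[1][1]++ -> VV[1]=[3, 4, 0]
Event 5: SEND 1->0: VV[1][1]++ -> VV[1]=[3, 5, 0], msg_vec=[3, 5, 0]; VV[0]=max(VV[0],msg_vec) then VV[0][0]++ -> VV[0]=[4, 5, 0]
Event 6: SEND 2->0: VV[2][2]++ -> VV[2]=[0, 1, 2], msg_vec=[0, 1, 2]; VV[0]=max(VV[0],msg_vec) then VV[0][0]++ -> VV[0]=[5, 5, 2]
Event 7: LOCAL 2: VV[2][2]++ -> VV[2]=[0, 1, 3]
Event 8: LOCAL 2: VV[2][2]++ -> VV[2]=[0, 1, 4]
Event 9: LOCAL 2: VV[2][2]++ -> VV[2]=[0, 1, 5]
Event 10: LOCAL 2: VV[2][2]++ -> VV[2]=[0, 1, 6]
Event 5 stamp: [3, 5, 0]
Event 7 stamp: [0, 1, 3]
[3, 5, 0] <= [0, 1, 3]? False
[0, 1, 3] <= [3, 5, 0]? False
Relation: concurrent

Answer: concurrent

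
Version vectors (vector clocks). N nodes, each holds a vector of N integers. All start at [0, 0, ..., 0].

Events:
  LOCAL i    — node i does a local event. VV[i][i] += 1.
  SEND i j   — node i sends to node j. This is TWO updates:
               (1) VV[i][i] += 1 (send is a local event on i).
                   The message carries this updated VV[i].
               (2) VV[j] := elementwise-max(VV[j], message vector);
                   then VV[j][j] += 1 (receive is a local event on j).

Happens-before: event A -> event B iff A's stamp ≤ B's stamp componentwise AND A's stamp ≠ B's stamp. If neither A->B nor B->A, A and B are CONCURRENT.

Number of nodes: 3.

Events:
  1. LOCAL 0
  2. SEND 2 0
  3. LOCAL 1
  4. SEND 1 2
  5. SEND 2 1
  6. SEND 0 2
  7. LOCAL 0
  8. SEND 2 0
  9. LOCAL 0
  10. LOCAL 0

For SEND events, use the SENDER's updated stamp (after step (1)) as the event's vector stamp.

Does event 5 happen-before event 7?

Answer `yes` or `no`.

Answer: no

Derivation:
Initial: VV[0]=[0, 0, 0]
Initial: VV[1]=[0, 0, 0]
Initial: VV[2]=[0, 0, 0]
Event 1: LOCAL 0: VV[0][0]++ -> VV[0]=[1, 0, 0]
Event 2: SEND 2->0: VV[2][2]++ -> VV[2]=[0, 0, 1], msg_vec=[0, 0, 1]; VV[0]=max(VV[0],msg_vec) then VV[0][0]++ -> VV[0]=[2, 0, 1]
Event 3: LOCAL 1: VV[1][1]++ -> VV[1]=[0, 1, 0]
Event 4: SEND 1->2: VV[1][1]++ -> VV[1]=[0, 2, 0], msg_vec=[0, 2, 0]; VV[2]=max(VV[2],msg_vec) then VV[2][2]++ -> VV[2]=[0, 2, 2]
Event 5: SEND 2->1: VV[2][2]++ -> VV[2]=[0, 2, 3], msg_vec=[0, 2, 3]; VV[1]=max(VV[1],msg_vec) then VV[1][1]++ -> VV[1]=[0, 3, 3]
Event 6: SEND 0->2: VV[0][0]++ -> VV[0]=[3, 0, 1], msg_vec=[3, 0, 1]; VV[2]=max(VV[2],msg_vec) then VV[2][2]++ -> VV[2]=[3, 2, 4]
Event 7: LOCAL 0: VV[0][0]++ -> VV[0]=[4, 0, 1]
Event 8: SEND 2->0: VV[2][2]++ -> VV[2]=[3, 2, 5], msg_vec=[3, 2, 5]; VV[0]=max(VV[0],msg_vec) then VV[0][0]++ -> VV[0]=[5, 2, 5]
Event 9: LOCAL 0: VV[0][0]++ -> VV[0]=[6, 2, 5]
Event 10: LOCAL 0: VV[0][0]++ -> VV[0]=[7, 2, 5]
Event 5 stamp: [0, 2, 3]
Event 7 stamp: [4, 0, 1]
[0, 2, 3] <= [4, 0, 1]? False. Equal? False. Happens-before: False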